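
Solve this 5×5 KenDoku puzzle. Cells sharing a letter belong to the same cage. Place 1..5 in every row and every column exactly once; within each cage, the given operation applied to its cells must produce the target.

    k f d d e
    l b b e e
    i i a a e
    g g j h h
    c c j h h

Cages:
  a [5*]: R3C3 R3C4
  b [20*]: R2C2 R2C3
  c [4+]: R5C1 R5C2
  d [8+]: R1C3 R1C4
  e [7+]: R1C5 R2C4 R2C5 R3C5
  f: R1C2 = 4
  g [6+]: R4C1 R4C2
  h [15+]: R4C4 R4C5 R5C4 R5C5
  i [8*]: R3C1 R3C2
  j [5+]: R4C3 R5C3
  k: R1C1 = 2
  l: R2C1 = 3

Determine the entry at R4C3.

3

Cage k is given; hence R1C1 = 2.
Cage f is a single given cell, leaving R1C2 = 4.
Cage l is a single given cell, leaving R2C1 = 3.
4 is placed in column 2; hence R2C2 = 5.
5 is placed in row 2, which forces R2C3 = 4.
The 4 cells of cage e must have sum 7, so R2C4 = 1.
3 is placed in row 2, which forces R2C5 = 2.
2 is placed in column 1, leaving R3C1 = 4.
4 is placed in column 2, so R3C2 = 2.
Column 4 now contains 1, leaving R3C4 = 5.
Column 2 now contains 2, so R4C2 = 1.
Column 1 already has 3, which forces R5C1 = 1.
Column 2 already has 1, leaving R5C2 = 3.
Row 5 already has 3, so R5C3 = 2.
Row 5 already has 2, so R5C4 = 4.
4 is placed in row 5; hence R5C5 = 5.
Cage d's pair has sum 8, leaving R1C3 = 5.
Column 4 already has 5, so R1C4 = 3.
3 is placed in row 1, which forces R1C5 = 1.
Row 3 already has 5, so R3C3 = 1.
Column 5 now contains 1, so R3C5 = 3.
Row 4 already has 1, leaving R4C1 = 5.
Column 3 already has 2, which forces R4C3 = 3.
Cage h has sum 15, which forces R4C4 = 2.
Cage h has sum 15, which forces R4C5 = 4.
Filled in: 2 4 5 3 1 / 3 5 4 1 2 / 4 2 1 5 3 / 5 1 3 2 4 / 1 3 2 4 5.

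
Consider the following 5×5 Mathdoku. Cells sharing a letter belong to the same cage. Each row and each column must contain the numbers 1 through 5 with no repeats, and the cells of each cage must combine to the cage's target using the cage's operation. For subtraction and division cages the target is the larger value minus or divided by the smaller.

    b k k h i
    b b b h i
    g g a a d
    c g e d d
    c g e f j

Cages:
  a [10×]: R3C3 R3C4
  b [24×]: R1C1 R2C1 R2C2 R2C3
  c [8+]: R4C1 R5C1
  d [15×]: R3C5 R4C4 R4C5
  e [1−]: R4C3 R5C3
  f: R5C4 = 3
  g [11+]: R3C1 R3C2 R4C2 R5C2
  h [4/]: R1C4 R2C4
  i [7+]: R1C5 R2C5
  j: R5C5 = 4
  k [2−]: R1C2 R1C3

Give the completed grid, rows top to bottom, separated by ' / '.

1 5 3 4 2 / 2 3 4 1 5 / 4 1 5 2 3 / 3 4 2 5 1 / 5 2 1 3 4

F is a freebie; hence R5C4 = 3.
Cage j is given, which forces R5C5 = 4.
Cage c needs two cells with sum 8, so R4C1 = 3.
Row 5 now contains 3, so R5C1 = 5.
Cage d needs product 15, which forces R3C5 = 3.
The only place for 5 in row 2 is R2C5.
Column 5 already has 5, which forces R1C5 = 2.
The 3 cells of cage d must have product 15; hence R4C4 = 5.
Column 5 already has 5, which forces R4C5 = 1.
Cage a's pair has product 10; hence R3C3 = 5.
Column 4 already has 5; hence R3C4 = 2.
Row 4 already has 5; hence R4C2 = 4.
Row 4 now contains 1, which forces R4C3 = 2.
The two cells of cage e must have difference 1, so R5C3 = 1.
Column 3 now contains 1, leaving R1C3 = 3.
Column 3 now contains 3, which forces R2C3 = 4.
Row 2 already has 4; hence R2C4 = 1.
Cage g needs sum 11, which forces R3C1 = 4.
Row 3 already has 2; hence R3C2 = 1.
1 is placed in row 5, leaving R5C2 = 2.
4 is placed in column 1, which forces R1C1 = 1.
Column 2 already has 1, leaving R1C2 = 5.
1 is placed in column 4; hence R1C4 = 4.
Row 2 now contains 1, leaving R2C1 = 2.
2 is placed in column 2, so R2C2 = 3.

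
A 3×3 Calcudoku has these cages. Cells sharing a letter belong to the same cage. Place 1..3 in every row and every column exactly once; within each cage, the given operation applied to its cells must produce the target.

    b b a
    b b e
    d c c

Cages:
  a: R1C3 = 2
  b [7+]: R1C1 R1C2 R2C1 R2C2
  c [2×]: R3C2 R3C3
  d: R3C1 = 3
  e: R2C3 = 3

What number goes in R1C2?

3

Cage a is given, which forces R1C3 = 2.
E is a freebie, which forces R2C3 = 3.
Cage d is a single given cell, which forces R3C1 = 3.
2 is placed in column 3; hence R3C3 = 1.
Column 1 now contains 3, so R1C1 = 1.
The 4 cells of cage b must have sum 7, so R1C2 = 3.
Cage b has sum 7, so R2C1 = 2.
Cage b needs sum 7, which forces R2C2 = 1.
Row 3 already has 1; hence R3C2 = 2.
Filled in: 1 3 2 / 2 1 3 / 3 2 1.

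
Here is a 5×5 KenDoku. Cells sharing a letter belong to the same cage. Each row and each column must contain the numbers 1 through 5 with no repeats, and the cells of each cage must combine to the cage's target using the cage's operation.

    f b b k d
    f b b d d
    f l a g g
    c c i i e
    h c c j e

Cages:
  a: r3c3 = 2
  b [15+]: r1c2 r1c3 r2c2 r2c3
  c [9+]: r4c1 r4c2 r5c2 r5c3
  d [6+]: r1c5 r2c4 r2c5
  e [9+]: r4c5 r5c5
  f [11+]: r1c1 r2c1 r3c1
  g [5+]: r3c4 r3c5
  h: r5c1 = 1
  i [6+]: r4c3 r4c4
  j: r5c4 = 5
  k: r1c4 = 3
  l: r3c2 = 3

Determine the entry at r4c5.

Cage k is given, leaving r1c4 = 3.
L is a freebie, which forces r3c2 = 3.
Cage a is a single given cell, leaving r3c3 = 2.
H is a freebie, which forces r5c1 = 1.
J is a freebie; hence r5c4 = 5.
Row 5 now contains 5; hence r5c5 = 4.
Cage d needs sum 6; hence r2c5 = 3.
The two cells of cage g must have sum 5, so r3c4 = 4.
4 is placed in column 5; hence r3c5 = 1.
Cage c needs sum 9, so r4c1 = 3.
Cage c has sum 9, which forces r4c2 = 1.
Row 4 already has 1, which forces r4c4 = 2.
4 is placed in column 5, so r4c5 = 5.
4 is placed in row 5; hence r5c2 = 2.
4 is placed in row 5, leaving r5c3 = 3.
1 is placed in column 5; hence r1c5 = 2.
Column 4 now contains 2, which forces r2c4 = 1.
4 is placed in row 3; hence r3c1 = 5.
Row 4 now contains 5; hence r4c3 = 4.
2 is placed in row 1, leaving r1c1 = 4.
Cage b has sum 15; hence r1c2 = 5.
Cage b needs sum 15, which forces r1c3 = 1.
The 3 cells of cage f must have sum 11, which forces r2c1 = 2.
Cage b has sum 15, which forces r2c2 = 4.
Row 2 now contains 1; hence r2c3 = 5.
Filled in: 4 5 1 3 2 / 2 4 5 1 3 / 5 3 2 4 1 / 3 1 4 2 5 / 1 2 3 5 4.

5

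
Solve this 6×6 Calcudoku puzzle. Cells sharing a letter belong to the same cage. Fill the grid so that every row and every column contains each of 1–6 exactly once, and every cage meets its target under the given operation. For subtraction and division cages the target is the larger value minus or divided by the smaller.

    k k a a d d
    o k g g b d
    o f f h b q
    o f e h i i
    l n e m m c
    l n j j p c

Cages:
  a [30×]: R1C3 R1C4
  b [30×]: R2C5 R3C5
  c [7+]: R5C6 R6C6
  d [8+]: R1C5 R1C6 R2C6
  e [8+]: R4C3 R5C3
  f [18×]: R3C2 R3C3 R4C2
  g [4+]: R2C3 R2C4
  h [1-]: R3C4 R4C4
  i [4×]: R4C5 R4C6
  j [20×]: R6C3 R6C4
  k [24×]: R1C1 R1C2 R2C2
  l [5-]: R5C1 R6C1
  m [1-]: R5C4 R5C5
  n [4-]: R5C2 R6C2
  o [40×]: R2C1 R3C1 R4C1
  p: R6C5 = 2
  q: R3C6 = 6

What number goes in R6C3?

Q is a freebie, so R3C6 = 6.
Cage p is a single given cell; hence R6C5 = 2.
Cage b's pair has product 30, so R2C5 = 6.
6 is placed in row 3, leaving R3C5 = 5.
The only place for 3 in row 6 is R6C6.
Cage c's pair has sum 7, which forces R5C6 = 4.
Cage d has sum 8, leaving R1C5 = 1.
Cage i needs two cells with product 4, leaving R4C5 = 4.
4 is placed in column 6, which forces R4C6 = 1.
Cage m's pair has difference 1; hence R5C4 = 2.
Column 5 now contains 1; hence R5C5 = 3.
The two cells of cage h must have difference 1; hence R3C4 = 4.
Column 4 already has 4, leaving R6C4 = 5.
The two cells of cage a must have product 30, which forces R1C3 = 5.
Column 4 now contains 5, which forces R1C4 = 6.
Row 1 now contains 5, which forces R1C6 = 2.
Cage o needs product 40, which forces R2C1 = 4.
2 is placed in column 6, which forces R2C6 = 5.
4 is placed in row 3, which forces R3C1 = 2.
The 3 cells of cage o must have product 40, which forces R4C1 = 5.
Column 4 now contains 5; hence R4C4 = 3.
The two cells of cage n must have difference 4, which forces R5C2 = 5.
Column 3 already has 5, which forces R5C3 = 6.
Row 6 already has 5, which forces R6C2 = 1.
Row 6 already has 5, leaving R6C3 = 4.
Column 1 now contains 4, which forces R1C1 = 3.
Cage k needs product 24, which forces R1C2 = 4.
Cage k needs product 24, which forces R2C2 = 2.
The two cells of cage g must have sum 4, leaving R2C3 = 3.
3 is placed in column 4, which forces R2C4 = 1.
1 is placed in column 2, so R3C2 = 3.
Cage f has product 18; hence R3C3 = 1.
Row 4 now contains 3, so R4C2 = 6.
Row 4 now contains 3, so R4C3 = 2.
6 is placed in row 5, leaving R5C1 = 1.
Row 6 already has 1; hence R6C1 = 6.
The full grid is 3 4 5 6 1 2 / 4 2 3 1 6 5 / 2 3 1 4 5 6 / 5 6 2 3 4 1 / 1 5 6 2 3 4 / 6 1 4 5 2 3.

4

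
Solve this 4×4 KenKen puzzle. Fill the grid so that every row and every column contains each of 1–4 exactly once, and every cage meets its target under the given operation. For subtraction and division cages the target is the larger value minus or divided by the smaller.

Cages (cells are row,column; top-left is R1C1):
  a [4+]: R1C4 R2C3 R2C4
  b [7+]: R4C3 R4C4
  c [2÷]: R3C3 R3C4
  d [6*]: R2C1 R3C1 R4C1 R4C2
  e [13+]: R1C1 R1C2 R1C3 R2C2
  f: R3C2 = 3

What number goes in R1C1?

Cage a needs sum 4, so R1C4 = 1.
Cage e has sum 13, which forces R2C2 = 4.
The 3 cells of cage a must have sum 4, so R2C3 = 1.
Cage a needs sum 4, which forces R2C4 = 2.
Cage f is given; hence R3C2 = 3.
Column 4 already has 2, leaving R3C4 = 4.
The 4 cells of cage d must have product 6; hence R4C2 = 1.
Column 4 already has 4, leaving R4C4 = 3.
Column 2 now contains 3; hence R1C2 = 2.
Row 2 already has 2; hence R2C1 = 3.
The 4 cells of cage d must have product 6, leaving R3C1 = 1.
Row 3 already has 4, which forces R3C3 = 2.
Row 4 now contains 3, leaving R4C1 = 2.
Row 4 now contains 3; hence R4C3 = 4.
Column 1 now contains 3, which forces R1C1 = 4.
Column 3 already has 4, which forces R1C3 = 3.
The full grid is 4 2 3 1 / 3 4 1 2 / 1 3 2 4 / 2 1 4 3.

4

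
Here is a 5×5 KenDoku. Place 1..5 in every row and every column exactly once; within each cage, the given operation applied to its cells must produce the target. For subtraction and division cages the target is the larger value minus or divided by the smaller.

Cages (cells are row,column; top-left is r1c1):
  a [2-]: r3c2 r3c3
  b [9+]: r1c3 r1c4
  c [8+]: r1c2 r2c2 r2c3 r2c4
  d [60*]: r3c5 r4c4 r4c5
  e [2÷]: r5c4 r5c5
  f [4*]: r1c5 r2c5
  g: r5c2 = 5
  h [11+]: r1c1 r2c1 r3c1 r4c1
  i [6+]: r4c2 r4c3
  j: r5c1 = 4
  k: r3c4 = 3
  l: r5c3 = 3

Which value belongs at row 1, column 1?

Cage k is a single given cell, leaving r3c4 = 3.
Cage j is given; hence r5c1 = 4.
Cage g is a single given cell; hence r5c2 = 5.
L is a freebie, which forces r5c3 = 3.
Cage d needs product 60, leaving r4c5 = 3.
In row 1, 3 can only go at r1c1, so r1c1 = 3.
In row 1, 2 can only go at r1c2, so r1c2 = 2.
Cage c has sum 8, which forces r2c2 = 3.
2 is placed in column 2, so r3c2 = 4.
Cage a needs two cells with difference 2; hence r3c3 = 2.
Row 3 already has 4; hence r3c5 = 5.
4 is placed in column 2, so r4c2 = 1.
Column 3 now contains 2, so r4c3 = 5.
5 is placed in row 4, so r4c4 = 4.
Column 3 already has 5, leaving r1c3 = 4.
Column 4 now contains 4; hence r1c4 = 5.
4 is placed in row 1, so r1c5 = 1.
Cage h has sum 11, leaving r2c1 = 5.
Column 3 now contains 2; hence r2c3 = 1.
Cage c has sum 8, which forces r2c4 = 2.
Column 5 already has 1; hence r2c5 = 4.
Row 3 already has 5; hence r3c1 = 1.
5 is placed in row 4, which forces r4c1 = 2.
2 is placed in column 4; hence r5c4 = 1.
Column 5 already has 1, leaving r5c5 = 2.
Filled in: 3 2 4 5 1 / 5 3 1 2 4 / 1 4 2 3 5 / 2 1 5 4 3 / 4 5 3 1 2.

3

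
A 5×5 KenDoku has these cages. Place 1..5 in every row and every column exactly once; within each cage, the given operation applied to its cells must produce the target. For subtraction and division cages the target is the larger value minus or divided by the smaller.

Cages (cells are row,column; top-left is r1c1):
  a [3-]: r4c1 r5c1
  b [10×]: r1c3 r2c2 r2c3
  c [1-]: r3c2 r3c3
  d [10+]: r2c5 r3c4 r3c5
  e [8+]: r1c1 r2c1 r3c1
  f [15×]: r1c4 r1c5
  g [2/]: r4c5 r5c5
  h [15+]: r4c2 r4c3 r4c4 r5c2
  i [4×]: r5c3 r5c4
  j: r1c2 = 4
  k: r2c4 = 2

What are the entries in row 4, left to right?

Cage j is a single given cell; hence r1c2 = 4.
Cage k is a single given cell, which forces r2c4 = 2.
The 3 cells of cage b must have product 10, which forces r1c3 = 2.
Row 1 needs a 1, and only r1c1 is open for it.
Row 5 needs a 3, and only r5c2 is open for it.
Cage h has sum 15; hence r4c2 = 5.
Column 2 already has 5; hence r2c2 = 1.
Cage b needs product 10, so r2c3 = 5.
Column 2 already has 5; hence r3c2 = 2.
Row 4 now contains 5; hence r4c1 = 2.
Cage a's pair has difference 3; hence r5c1 = 5.
The two cells of cage g must have quotient 2, which forces r5c5 = 2.
In row 4, 1 can only go at r4c5, so r4c5 = 1.
In row 3, 5 can only go at r3c5, so r3c5 = 5.
The two cells of cage f must have product 15, so r1c4 = 5.
Column 5 now contains 5, leaving r1c5 = 3.
Cage d needs sum 10, which forces r2c5 = 4.
Cage d has sum 10; hence r3c4 = 1.
Column 4 now contains 1; hence r5c4 = 4.
4 is placed in row 2, so r2c1 = 3.
Cage e has sum 8, which forces r3c1 = 4.
1 is placed in row 3; hence r3c3 = 3.
Cage h has sum 15, which forces r4c3 = 4.
Column 4 now contains 4, leaving r4c4 = 3.
Row 5 already has 4, which forces r5c3 = 1.
The full grid is 1 4 2 5 3 / 3 1 5 2 4 / 4 2 3 1 5 / 2 5 4 3 1 / 5 3 1 4 2.

2 5 4 3 1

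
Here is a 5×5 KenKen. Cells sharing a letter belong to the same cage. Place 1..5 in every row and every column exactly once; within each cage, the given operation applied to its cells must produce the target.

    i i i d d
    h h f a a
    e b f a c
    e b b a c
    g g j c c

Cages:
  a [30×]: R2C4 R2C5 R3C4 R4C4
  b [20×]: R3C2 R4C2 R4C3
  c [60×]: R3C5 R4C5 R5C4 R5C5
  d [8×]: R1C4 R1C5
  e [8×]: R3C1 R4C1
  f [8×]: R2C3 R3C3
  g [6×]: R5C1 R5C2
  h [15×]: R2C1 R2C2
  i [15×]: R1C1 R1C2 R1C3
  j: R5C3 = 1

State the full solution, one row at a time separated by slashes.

1 5 3 2 4 / 5 3 4 1 2 / 4 1 2 5 3 / 2 4 5 3 1 / 3 2 1 4 5

J is a freebie, so R5C3 = 1.
Row 2 needs a 4, and only R2C3 is open for it.
4 is placed in column 3, leaving R3C3 = 2.
Column 3 now contains 2, which forces R4C3 = 5.
Column 3 now contains 5, so R1C3 = 3.
Row 3 now contains 2, which forces R3C1 = 4.
Row 3 now contains 4, leaving R3C2 = 1.
Cage e's pair has product 8, leaving R4C1 = 2.
Column 2 already has 1, which forces R4C2 = 4.
Column 1 now contains 2, so R5C1 = 3.
Row 5 already has 3, leaving R5C2 = 2.
The 3 cells of cage i must have product 15, so R1C1 = 1.
Column 2 already has 1, leaving R1C2 = 5.
Column 1 already has 3; hence R2C1 = 5.
Cage h's pair has product 15, which forces R2C2 = 3.
The 4 cells of cage c must have product 60, leaving R3C5 = 3.
Cage c has product 60, leaving R4C5 = 1.
The 4 cells of cage a must have product 30, so R2C4 = 1.
Column 5 now contains 1, which forces R2C5 = 2.
Row 3 now contains 3, which forces R3C4 = 5.
Row 4 now contains 1, which forces R4C4 = 3.
Column 4 now contains 5, which forces R5C4 = 4.
Row 5 now contains 4, leaving R5C5 = 5.
4 is placed in column 4, so R1C4 = 2.
Column 5 already has 2; hence R1C5 = 4.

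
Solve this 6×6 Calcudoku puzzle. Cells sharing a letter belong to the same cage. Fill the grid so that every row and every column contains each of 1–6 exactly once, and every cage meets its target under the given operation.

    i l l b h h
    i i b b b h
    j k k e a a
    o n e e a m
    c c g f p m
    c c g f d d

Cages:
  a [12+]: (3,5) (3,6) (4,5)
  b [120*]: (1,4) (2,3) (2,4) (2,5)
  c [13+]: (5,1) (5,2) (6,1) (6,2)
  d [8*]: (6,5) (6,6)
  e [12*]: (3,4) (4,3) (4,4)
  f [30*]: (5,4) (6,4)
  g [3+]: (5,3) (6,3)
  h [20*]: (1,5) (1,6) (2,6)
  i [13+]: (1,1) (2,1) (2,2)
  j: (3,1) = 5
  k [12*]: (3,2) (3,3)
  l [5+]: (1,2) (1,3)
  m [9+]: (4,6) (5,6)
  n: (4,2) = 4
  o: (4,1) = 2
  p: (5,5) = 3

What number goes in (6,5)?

Cage j is a single given cell, leaving (3,1) = 5.
O is a freebie, so (4,1) = 2.
Cage n is given; hence (4,2) = 4.
Cage p is given; hence (5,5) = 3.
Column 3 needs a 5, and only (2,3) is open for it.
The two cells of cage g must have sum 3, so (5,3) = 2.
{2, 4} are confined to (6,5) and (6,6) in row 6, which forces (6,3) = 1.
Cage e needs product 12, which forces (4,4) = 1.
Cage c has sum 13; hence (5,1) = 4.
The 4 cells of cage c must have sum 13, so (5,2) = 1.
Row 5 now contains 4; hence (5,6) = 6.
Cage c has sum 13; hence (6,1) = 3.
Cage c has sum 13, which forces (6,2) = 5.
Row 6 now contains 5, which forces (6,4) = 6.
Column 1 now contains 3; hence (1,1) = 6.
Column 2 now contains 1, leaving (1,2) = 2.
The two cells of cage l must have sum 5, so (1,3) = 3.
Row 1 already has 3, which forces (1,4) = 4.
Cage i has sum 13, so (2,1) = 1.
Cage i needs sum 13; hence (2,2) = 6.
Column 2 now contains 2, leaving (3,2) = 3.
Column 4 already has 4, which forces (3,4) = 2.
Column 3 already has 3, so (4,3) = 6.
6 is placed in row 4; hence (4,5) = 5.
Cage m needs two cells with sum 9, which forces (4,6) = 3.
Row 5 now contains 6, leaving (5,4) = 5.
5 is placed in column 5, so (1,5) = 1.
The 3 cells of cage h must have product 20, so (1,6) = 5.
Column 4 now contains 2, which forces (2,4) = 3.
Cage b has product 120, so (2,5) = 2.
Cage h has product 20; hence (2,6) = 4.
6 is placed in column 3, which forces (3,3) = 4.
The 3 cells of cage a must have sum 12; hence (3,5) = 6.
Cage a has sum 12; hence (3,6) = 1.
2 is placed in column 5, so (6,5) = 4.
Column 6 now contains 4, which forces (6,6) = 2.
The full grid is 6 2 3 4 1 5 / 1 6 5 3 2 4 / 5 3 4 2 6 1 / 2 4 6 1 5 3 / 4 1 2 5 3 6 / 3 5 1 6 4 2.

4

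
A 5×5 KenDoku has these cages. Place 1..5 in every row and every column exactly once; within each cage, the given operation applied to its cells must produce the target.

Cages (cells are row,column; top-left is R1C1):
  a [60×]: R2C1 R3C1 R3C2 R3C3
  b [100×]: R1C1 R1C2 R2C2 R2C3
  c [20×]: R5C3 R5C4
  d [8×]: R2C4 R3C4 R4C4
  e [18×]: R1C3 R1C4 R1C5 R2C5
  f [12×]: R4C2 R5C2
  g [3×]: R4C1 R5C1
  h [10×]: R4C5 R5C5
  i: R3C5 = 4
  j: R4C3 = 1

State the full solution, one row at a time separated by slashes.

4 5 2 3 1 / 2 1 5 4 3 / 5 2 3 1 4 / 3 4 1 2 5 / 1 3 4 5 2

Cage e has product 18, leaving R2C5 = 3.
I is a freebie, so R3C5 = 4.
Cage j is given; hence R4C3 = 1.
Row 4 now contains 1, so R4C1 = 3.
Row 4 now contains 3, which forces R4C2 = 4.
Row 4 now contains 4, leaving R4C4 = 2.
Row 4 already has 2, which forces R4C5 = 5.
Cage g needs two cells with product 3; hence R5C1 = 1.
4 is placed in column 2, which forces R5C2 = 3.
Column 5 already has 5, which forces R5C5 = 2.
Cage e has product 18, which forces R1C3 = 2.
The 4 cells of cage e must have product 18, leaving R1C4 = 3.
2 is placed in column 5, leaving R1C5 = 1.
Cage d needs product 8; hence R2C4 = 4.
Column 1 now contains 1, leaving R3C1 = 5.
Cage a has product 60, so R3C3 = 3.
Column 4 now contains 2; hence R3C4 = 1.
Column 4 already has 4, which forces R5C4 = 5.
Column 1 now contains 5, so R1C1 = 4.
Row 1 now contains 1, leaving R1C2 = 5.
Row 2 already has 4; hence R2C1 = 2.
Cage b needs product 100, so R2C2 = 1.
Row 2 already has 4, leaving R2C3 = 5.
Row 3 already has 1; hence R3C2 = 2.
Row 5 already has 5, leaving R5C3 = 4.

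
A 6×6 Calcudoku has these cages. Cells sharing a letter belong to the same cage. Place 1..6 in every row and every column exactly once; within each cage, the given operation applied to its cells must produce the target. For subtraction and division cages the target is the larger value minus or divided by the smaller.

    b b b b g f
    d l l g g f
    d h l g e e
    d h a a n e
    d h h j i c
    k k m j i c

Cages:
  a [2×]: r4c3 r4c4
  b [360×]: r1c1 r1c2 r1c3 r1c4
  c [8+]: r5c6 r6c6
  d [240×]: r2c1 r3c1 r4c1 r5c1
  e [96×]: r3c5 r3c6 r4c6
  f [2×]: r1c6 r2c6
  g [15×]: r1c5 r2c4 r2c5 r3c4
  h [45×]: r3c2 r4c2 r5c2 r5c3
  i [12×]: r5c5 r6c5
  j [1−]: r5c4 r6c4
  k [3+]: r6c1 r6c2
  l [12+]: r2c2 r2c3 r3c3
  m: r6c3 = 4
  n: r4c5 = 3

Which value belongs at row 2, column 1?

Cage e has product 96; hence r3c5 = 4.
The 3 cells of cage e must have product 96, which forces r3c6 = 6.
Cage n is a single given cell, leaving r4c5 = 3.
Cage e needs product 96, so r4c6 = 4.
Cage h has product 45, which forces r5c3 = 3.
Cage m is given; hence r6c3 = 4.
The 4 cells of cage h must have product 45, which forces r3c2 = 3.
Row 3 now contains 3, so r3c4 = 1.
1 is placed in column 4, so r4c4 = 2.
Cage c needs two cells with sum 8, leaving r5c6 = 5.
Cage c's pair has sum 8, leaving r6c6 = 3.
1 is placed in column 4; hence r2c4 = 3.
The 4 cells of cage h must have product 45, which forces r4c2 = 5.
Row 4 now contains 2, so r4c3 = 1.
Row 5 now contains 5, so r5c2 = 1.
Column 2 now contains 1, so r6c2 = 2.
The two cells of cage j must have difference 1, so r6c4 = 5.
2 is placed in row 6; hence r6c5 = 6.
Cage b has product 360, leaving r1c1 = 3.
Cage b needs product 360, leaving r1c3 = 5.
Row 1 now contains 5; hence r1c5 = 1.
1 is placed in row 1, which forces r1c6 = 2.
Cage l has sum 12; hence r2c2 = 4.
Cage l has sum 12, which forces r2c3 = 6.
Column 5 now contains 1, which forces r2c5 = 5.
Column 6 now contains 2, leaving r2c6 = 1.
The 3 cells of cage l must have sum 12; hence r3c3 = 2.
Row 4 now contains 5, leaving r4c1 = 6.
Column 5 already has 6, which forces r5c5 = 2.
2 is placed in row 6, which forces r6c1 = 1.
4 is placed in column 2, so r1c2 = 6.
Cage b has product 360, so r1c4 = 4.
5 is placed in row 2; hence r2c1 = 2.
Row 3 already has 2, which forces r3c1 = 5.
2 is placed in row 5, so r5c1 = 4.
Column 4 now contains 4; hence r5c4 = 6.
Completed grid: 3 6 5 4 1 2 / 2 4 6 3 5 1 / 5 3 2 1 4 6 / 6 5 1 2 3 4 / 4 1 3 6 2 5 / 1 2 4 5 6 3.

2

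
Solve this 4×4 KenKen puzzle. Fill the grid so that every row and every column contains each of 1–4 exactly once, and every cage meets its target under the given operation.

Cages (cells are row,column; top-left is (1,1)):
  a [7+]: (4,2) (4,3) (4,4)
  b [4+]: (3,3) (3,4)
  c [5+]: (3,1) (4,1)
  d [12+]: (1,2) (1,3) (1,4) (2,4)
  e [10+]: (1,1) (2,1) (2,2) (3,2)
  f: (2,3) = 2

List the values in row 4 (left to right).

3 2 1 4

Cage f is a single given cell, which forces (2,3) = 2.
Row 4 needs a 3, and only (4,1) is open for it.
The two cells of cage c must have sum 5, leaving (3,1) = 2.
The only place for 3 in row 2 is (2,4).
Cage b needs two cells with sum 4, so (3,3) = 3.
3 is placed in column 4; hence (3,4) = 1.
Cage e needs sum 10, leaving (1,1) = 1.
The 4 cells of cage d must have sum 12, leaving (1,2) = 3.
Column 3 already has 3, so (1,3) = 4.
Cage d needs sum 12; hence (1,4) = 2.
Cage e needs sum 10; hence (2,1) = 4.
The 4 cells of cage e must have sum 10; hence (2,2) = 1.
1 is placed in row 3; hence (3,2) = 4.
Column 2 already has 4, so (4,2) = 2.
Column 3 already has 4; hence (4,3) = 1.
Column 4 now contains 2, which forces (4,4) = 4.
Completed grid: 1 3 4 2 / 4 1 2 3 / 2 4 3 1 / 3 2 1 4.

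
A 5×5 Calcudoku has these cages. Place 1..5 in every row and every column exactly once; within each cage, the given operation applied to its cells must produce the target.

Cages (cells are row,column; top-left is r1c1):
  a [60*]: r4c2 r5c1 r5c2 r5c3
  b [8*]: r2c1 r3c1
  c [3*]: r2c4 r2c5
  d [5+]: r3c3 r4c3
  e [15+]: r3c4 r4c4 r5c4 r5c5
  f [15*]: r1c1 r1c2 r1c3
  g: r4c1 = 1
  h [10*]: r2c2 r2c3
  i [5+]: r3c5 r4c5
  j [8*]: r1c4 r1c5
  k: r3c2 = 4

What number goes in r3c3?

Cage k is given, so r3c2 = 4.
G is a freebie, so r4c1 = 1.
Cage b's pair has product 8, leaving r2c1 = 4.
Row 3 already has 4; hence r3c1 = 2.
Row 3 needs a 5, and only r3c4 is open for it.
The only place for 5 in row 4 is r4c2.
Column 2 already has 5; hence r2c2 = 2.
Cage h's pair has product 10, which forces r2c3 = 5.
Cage a needs product 60, so r5c1 = 3.
The 4 cells of cage a must have product 60, leaving r5c2 = 1.
Cage a has product 60, leaving r5c3 = 4.
Row 5 now contains 4, so r5c4 = 2.
Row 5 now contains 4, leaving r5c5 = 5.
Column 1 already has 3; hence r1c1 = 5.
Column 2 already has 1, so r1c2 = 3.
The 3 cells of cage f must have product 15; hence r1c3 = 1.
Column 4 already has 2, so r1c4 = 4.
The two cells of cage j must have product 8, leaving r1c5 = 2.
Cage d needs two cells with sum 5, leaving r3c3 = 3.
Row 3 already has 3; hence r3c5 = 1.
Column 3 already has 4, so r4c3 = 2.
The 4 cells of cage e must have sum 15, which forces r4c4 = 3.
Column 5 already has 2, so r4c5 = 4.
Column 4 already has 3, which forces r2c4 = 1.
Column 5 already has 1; hence r2c5 = 3.
The full grid is 5 3 1 4 2 / 4 2 5 1 3 / 2 4 3 5 1 / 1 5 2 3 4 / 3 1 4 2 5.

3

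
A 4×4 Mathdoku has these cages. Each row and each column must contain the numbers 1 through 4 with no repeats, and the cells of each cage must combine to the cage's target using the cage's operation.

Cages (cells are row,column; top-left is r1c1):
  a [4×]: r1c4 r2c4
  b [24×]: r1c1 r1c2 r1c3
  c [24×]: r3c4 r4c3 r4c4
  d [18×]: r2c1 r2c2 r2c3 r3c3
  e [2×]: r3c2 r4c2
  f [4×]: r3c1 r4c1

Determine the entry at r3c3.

3

Cage d needs product 18, leaving r3c3 = 3.
Cage c has product 24; hence r4c4 = 3.
The only place for 1 in row 1 is r1c4.
1 is placed in column 4, leaving r2c4 = 4.
Column 4 now contains 4, so r3c4 = 2.
2 is placed in row 3, which forces r3c2 = 1.
Cage e's pair has product 2, which forces r4c2 = 2.
Cage c needs product 24, so r4c3 = 4.
Column 3 already has 4, leaving r1c3 = 2.
Column 2 now contains 2, so r2c2 = 3.
Column 3 already has 2, leaving r2c3 = 1.
Row 3 already has 1; hence r3c1 = 4.
4 is placed in row 4, which forces r4c1 = 1.
4 is placed in column 1, so r1c1 = 3.
3 is placed in column 2, which forces r1c2 = 4.
Row 2 now contains 1; hence r2c1 = 2.
Filled in: 3 4 2 1 / 2 3 1 4 / 4 1 3 2 / 1 2 4 3.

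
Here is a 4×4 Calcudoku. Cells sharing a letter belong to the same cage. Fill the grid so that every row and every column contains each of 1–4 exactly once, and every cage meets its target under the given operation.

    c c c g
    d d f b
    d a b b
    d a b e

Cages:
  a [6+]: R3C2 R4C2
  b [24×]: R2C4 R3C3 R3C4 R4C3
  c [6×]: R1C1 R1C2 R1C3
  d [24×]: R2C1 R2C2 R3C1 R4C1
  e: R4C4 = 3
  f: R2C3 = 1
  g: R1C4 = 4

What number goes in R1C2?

G is a freebie; hence R1C4 = 4.
Cage f is a single given cell, leaving R2C3 = 1.
Cage e is a single given cell, leaving R4C4 = 3.
Column 4 now contains 3, which forces R2C4 = 2.
Cage b needs product 24, leaving R3C3 = 3.
Cage b has product 24; hence R3C4 = 1.
Cage b needs product 24, which forces R4C3 = 4.
Column 3 already has 3, so R1C3 = 2.
The 4 cells of cage d must have product 24, so R3C1 = 2.
The two cells of cage a must have sum 6, which forces R3C2 = 4.
The 4 cells of cage d must have product 24, so R4C1 = 1.
Row 4 now contains 4, leaving R4C2 = 2.
1 is placed in column 1, leaving R1C1 = 3.
The 3 cells of cage c must have product 6, so R1C2 = 1.
Cage d needs product 24, so R2C1 = 4.
4 is placed in column 2, so R2C2 = 3.
The full grid is 3 1 2 4 / 4 3 1 2 / 2 4 3 1 / 1 2 4 3.

1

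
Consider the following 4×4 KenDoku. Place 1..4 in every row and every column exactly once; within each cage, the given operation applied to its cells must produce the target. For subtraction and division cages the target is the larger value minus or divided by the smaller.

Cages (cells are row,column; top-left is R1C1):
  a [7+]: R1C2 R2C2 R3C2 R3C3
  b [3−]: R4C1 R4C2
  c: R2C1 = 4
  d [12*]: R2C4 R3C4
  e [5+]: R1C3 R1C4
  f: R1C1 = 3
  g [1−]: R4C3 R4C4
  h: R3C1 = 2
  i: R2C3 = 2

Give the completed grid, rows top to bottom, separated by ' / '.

3 2 4 1 / 4 1 2 3 / 2 3 1 4 / 1 4 3 2

Cage f is a single given cell, leaving R1C1 = 3.
C is a freebie, which forces R2C1 = 4.
Cage i is a single given cell, leaving R2C3 = 2.
Row 2 now contains 4, leaving R2C4 = 3.
H is a freebie, leaving R3C1 = 2.
Row 3 now contains 2; hence R3C2 = 3.
Cage a has sum 7, leaving R3C3 = 1.
Column 4 now contains 3, leaving R3C4 = 4.
4 is placed in column 1, which forces R4C1 = 1.
1 is placed in row 4; hence R4C2 = 4.
Row 4 already has 4, so R4C3 = 3.
1 is placed in row 4, which forces R4C4 = 2.
Cage a has sum 7; hence R1C2 = 2.
Column 3 now contains 1, leaving R1C3 = 4.
Column 4 now contains 2, which forces R1C4 = 1.
Row 2 already has 3, so R2C2 = 1.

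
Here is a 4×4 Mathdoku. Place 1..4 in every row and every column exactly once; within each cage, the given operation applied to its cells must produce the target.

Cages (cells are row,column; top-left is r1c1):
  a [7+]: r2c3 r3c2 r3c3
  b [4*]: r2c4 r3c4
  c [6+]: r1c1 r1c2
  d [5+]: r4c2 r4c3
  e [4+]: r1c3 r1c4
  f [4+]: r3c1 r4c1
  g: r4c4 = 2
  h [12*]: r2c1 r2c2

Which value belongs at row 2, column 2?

Cage g is a single given cell, so r4c4 = 2.
In row 2, 2 can only go at r2c3, so r2c3 = 2.
The only place for 1 in row 2 is r2c4.
Cage e's pair has sum 4, so r1c3 = 1.
Column 4 now contains 1, which forces r1c4 = 3.
Column 4 now contains 1, so r3c4 = 4.
1 is placed in column 3, leaving r4c3 = 4.
Cage a has sum 7, leaving r3c2 = 2.
Row 3 already has 4, so r3c3 = 3.
Row 4 already has 4, so r4c2 = 1.
The two cells of cage c must have sum 6, leaving r1c1 = 2.
2 is placed in column 2, leaving r1c2 = 4.
Column 2 now contains 4, so r2c2 = 3.
Row 3 now contains 3, leaving r3c1 = 1.
Row 4 now contains 1, leaving r4c1 = 3.
Row 2 now contains 3, so r2c1 = 4.
The full grid is 2 4 1 3 / 4 3 2 1 / 1 2 3 4 / 3 1 4 2.

3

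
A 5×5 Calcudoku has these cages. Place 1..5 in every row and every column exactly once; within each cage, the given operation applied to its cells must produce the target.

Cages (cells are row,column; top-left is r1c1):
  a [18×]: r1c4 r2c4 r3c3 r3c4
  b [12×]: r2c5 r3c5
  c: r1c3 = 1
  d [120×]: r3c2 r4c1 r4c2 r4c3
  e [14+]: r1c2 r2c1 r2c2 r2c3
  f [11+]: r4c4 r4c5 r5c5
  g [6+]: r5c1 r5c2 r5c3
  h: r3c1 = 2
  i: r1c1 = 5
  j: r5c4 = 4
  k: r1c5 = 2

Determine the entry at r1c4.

I is a freebie, leaving r1c1 = 5.
Cage c is a single given cell, leaving r1c3 = 1.
K is a freebie, which forces r1c5 = 2.
Cage h is a single given cell, so r3c1 = 2.
Cage a needs product 18, which forces r3c3 = 3.
Row 3 already has 2, so r3c4 = 1.
Row 3 already has 3, so r3c5 = 4.
3 is placed in column 3, leaving r5c3 = 2.
Cage j is a single given cell; hence r5c4 = 4.
Row 1 already has 2; hence r1c4 = 3.
Cage a has product 18, leaving r2c4 = 2.
4 is placed in column 5, which forces r2c5 = 3.
Row 3 now contains 4; hence r3c2 = 5.
The 4 cells of cage d must have product 120, which forces r4c1 = 3.
The 4 cells of cage d must have product 120; hence r4c2 = 2.
Cage d has product 120; hence r4c3 = 4.
3 is placed in column 4, leaving r4c4 = 5.
5 is placed in row 4, so r4c5 = 1.
Column 1 already has 3; hence r5c1 = 1.
1 is placed in row 5, which forces r5c2 = 3.
Column 5 already has 3, leaving r5c5 = 5.
3 is placed in row 1, which forces r1c2 = 4.
Column 1 already has 1, leaving r2c1 = 4.
Column 2 now contains 5, which forces r2c2 = 1.
Column 3 now contains 4, so r2c3 = 5.
The full grid is 5 4 1 3 2 / 4 1 5 2 3 / 2 5 3 1 4 / 3 2 4 5 1 / 1 3 2 4 5.

3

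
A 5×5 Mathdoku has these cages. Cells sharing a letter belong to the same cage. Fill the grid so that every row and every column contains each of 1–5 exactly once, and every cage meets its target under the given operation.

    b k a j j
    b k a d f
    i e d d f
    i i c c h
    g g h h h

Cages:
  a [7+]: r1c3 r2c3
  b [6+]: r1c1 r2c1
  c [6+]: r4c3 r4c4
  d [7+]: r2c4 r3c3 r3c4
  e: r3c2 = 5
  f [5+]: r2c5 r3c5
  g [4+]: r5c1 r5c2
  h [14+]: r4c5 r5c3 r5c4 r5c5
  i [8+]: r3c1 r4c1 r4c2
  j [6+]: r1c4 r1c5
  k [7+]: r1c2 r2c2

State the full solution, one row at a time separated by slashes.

1 3 5 4 2 / 5 4 2 3 1 / 2 5 3 1 4 / 4 2 1 5 3 / 3 1 4 2 5

Cage e is a single given cell, which forces r3c2 = 5.
Column 2 needs a 2, and only r4c2 is open for it.
Row 4 needs a 3, and only r4c5 is open for it.
Row 4 needs a 4, and only r4c1 is open for it.
The 3 cells of cage i must have sum 8, leaving r3c1 = 2.
Row 3 needs a 3, and only r3c3 is open for it.
Cage d has sum 7, so r2c4 = 3.
Cage d has sum 7; hence r3c4 = 1.
1 is placed in row 3; hence r3c5 = 4.
Column 4 already has 1, so r4c4 = 5.
Cage k's pair has sum 7, which forces r1c2 = 3.
The two cells of cage j must have sum 6; hence r1c4 = 4.
Cage j's pair has sum 6, so r1c5 = 2.
Row 2 now contains 3, leaving r2c2 = 4.
Column 5 now contains 4; hence r2c5 = 1.
5 is placed in row 4; hence r4c3 = 1.
Column 2 already has 3; hence r5c2 = 1.
Column 4 now contains 4, leaving r5c4 = 2.
2 is placed in column 5, which forces r5c5 = 5.
The two cells of cage b must have sum 6; hence r1c1 = 1.
Row 1 now contains 2; hence r1c3 = 5.
1 is placed in row 2, leaving r2c1 = 5.
Cage a's pair has sum 7, leaving r2c3 = 2.
1 is placed in row 5, leaving r5c1 = 3.
5 is placed in row 5, which forces r5c3 = 4.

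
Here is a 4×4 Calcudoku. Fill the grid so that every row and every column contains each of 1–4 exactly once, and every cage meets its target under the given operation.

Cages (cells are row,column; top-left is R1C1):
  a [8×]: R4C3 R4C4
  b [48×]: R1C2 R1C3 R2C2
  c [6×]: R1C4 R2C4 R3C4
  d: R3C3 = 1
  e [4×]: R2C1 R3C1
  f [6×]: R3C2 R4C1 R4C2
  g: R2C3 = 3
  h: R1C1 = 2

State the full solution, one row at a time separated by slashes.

2 3 4 1 / 1 4 3 2 / 4 2 1 3 / 3 1 2 4

Cage h is given, leaving R1C1 = 2.
Cage b needs product 48, so R1C2 = 3.
Cage b has product 48, so R1C3 = 4.
Row 1 already has 3, which forces R1C4 = 1.
Cage b has product 48; hence R2C2 = 4.
Cage g is given, leaving R2C3 = 3.
Row 2 now contains 3; hence R2C4 = 2.
Cage d is a single given cell, leaving R3C3 = 1.
Column 4 now contains 2, which forces R3C4 = 3.
Column 3 now contains 4, which forces R4C3 = 2.
Column 4 now contains 2, which forces R4C4 = 4.
4 is placed in row 2, so R2C1 = 1.
Row 3 already has 1, which forces R3C1 = 4.
Row 3 already has 1, which forces R3C2 = 2.
Cage f has product 6, leaving R4C1 = 3.
Row 4 now contains 2, which forces R4C2 = 1.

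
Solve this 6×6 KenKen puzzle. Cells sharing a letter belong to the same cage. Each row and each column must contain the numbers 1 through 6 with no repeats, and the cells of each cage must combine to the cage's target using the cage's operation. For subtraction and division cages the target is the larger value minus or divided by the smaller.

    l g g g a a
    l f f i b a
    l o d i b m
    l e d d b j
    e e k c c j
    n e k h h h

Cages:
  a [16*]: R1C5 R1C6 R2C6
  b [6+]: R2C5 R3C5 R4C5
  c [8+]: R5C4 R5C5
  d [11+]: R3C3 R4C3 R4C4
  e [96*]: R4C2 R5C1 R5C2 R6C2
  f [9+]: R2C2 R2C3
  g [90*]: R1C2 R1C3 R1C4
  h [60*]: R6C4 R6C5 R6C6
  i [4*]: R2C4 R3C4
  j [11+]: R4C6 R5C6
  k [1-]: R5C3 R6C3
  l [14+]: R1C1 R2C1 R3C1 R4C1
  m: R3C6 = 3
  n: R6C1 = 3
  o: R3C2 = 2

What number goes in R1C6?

1

O is a freebie, so R3C2 = 2.
Cage m is given, leaving R3C6 = 3.
N is a freebie, so R6C1 = 3.
Row 3 now contains 3; hence R3C5 = 1.
The 4 cells of cage e must have product 96, leaving R5C1 = 4.
Cage i needs two cells with product 4; hence R2C4 = 1.
Row 3 already has 1, which forces R3C4 = 4.
In column 5, 4 can only go at R1C5, so R1C5 = 4.
Row 1 already has 4, which forces R1C6 = 1.
Cage a needs product 16, leaving R2C6 = 4.
Cage l has sum 14; hence R4C1 = 1.
In row 1, 2 can only go at R1C1, so R1C1 = 2.
Row 2 needs a 2, and only R2C5 is open for it.
Column 5 now contains 2, leaving R4C5 = 3.
The 3 cells of cage d must have sum 11, leaving R3C3 = 5.
Cage d has sum 11, leaving R4C3 = 4.
Row 4 now contains 3, so R4C4 = 2.
Column 4 already has 2; hence R5C4 = 3.
Cage l needs sum 14, which forces R2C1 = 5.
5 is placed in row 3, so R3C1 = 6.
Row 4 already has 4, leaving R4C2 = 6.
Row 4 now contains 6; hence R4C6 = 5.
Cage e needs product 96, which forces R5C2 = 1.
Row 5 now contains 1; hence R5C3 = 2.
The two cells of cage c must have sum 8, which forces R5C5 = 5.
5 is placed in column 6, leaving R5C6 = 6.
Cage e needs product 96, so R6C2 = 4.
Column 3 now contains 2, so R6C3 = 1.
5 is placed in column 5; hence R6C5 = 6.
Cage h has product 60, which forces R6C6 = 2.
Column 2 already has 6, so R2C2 = 3.
The two cells of cage f must have sum 9, so R2C3 = 6.
Row 6 now contains 6, so R6C4 = 5.
Column 2 now contains 3; hence R1C2 = 5.
Column 3 already has 6; hence R1C3 = 3.
5 is placed in column 4, so R1C4 = 6.
Filled in: 2 5 3 6 4 1 / 5 3 6 1 2 4 / 6 2 5 4 1 3 / 1 6 4 2 3 5 / 4 1 2 3 5 6 / 3 4 1 5 6 2.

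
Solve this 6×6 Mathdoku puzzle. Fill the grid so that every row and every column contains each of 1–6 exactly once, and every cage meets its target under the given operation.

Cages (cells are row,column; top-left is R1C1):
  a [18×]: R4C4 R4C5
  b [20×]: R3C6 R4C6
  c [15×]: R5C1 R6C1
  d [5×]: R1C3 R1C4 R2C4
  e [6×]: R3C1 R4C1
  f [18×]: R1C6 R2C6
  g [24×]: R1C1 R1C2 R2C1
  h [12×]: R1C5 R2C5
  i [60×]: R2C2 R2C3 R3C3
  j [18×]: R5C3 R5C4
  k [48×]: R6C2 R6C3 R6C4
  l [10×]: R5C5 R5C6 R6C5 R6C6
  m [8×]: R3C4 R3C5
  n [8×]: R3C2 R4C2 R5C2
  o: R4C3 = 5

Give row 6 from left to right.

3 6 2 4 5 1

Cage d has product 5, leaving R1C3 = 1.
Cage d needs product 5, so R1C4 = 5.
Cage d needs product 5, so R2C4 = 1.
Cage o is a single given cell, so R4C3 = 5.
5 is placed in row 4, leaving R4C6 = 4.
The 3 cells of cage i must have product 60; hence R2C2 = 5.
Column 6 already has 4, which forces R3C6 = 5.
The only place for 4 in row 5 is R5C2.
Row 5 needs a 2, and only R5C6 is open for it.
The 4 cells of cage l must have product 10, so R5C5 = 1.
The 4 cells of cage l must have product 10; hence R6C5 = 5.
2 is placed in column 6, which forces R6C6 = 1.
Cage c's pair has product 15; hence R5C1 = 5.
Row 6 already has 5, leaving R6C1 = 3.
The only place for 3 in row 3 is R3C3.
The 3 cells of cage i must have product 60, leaving R2C3 = 4.
Column 3 now contains 3, leaving R5C3 = 6.
Cage j needs two cells with product 18, leaving R5C4 = 3.
Column 3 already has 6, leaving R6C3 = 2.
4 is placed in row 2, so R2C1 = 2.
3 is placed in column 4; hence R4C4 = 6.
The two cells of cage a must have product 18, which forces R4C5 = 3.
Row 6 already has 2, so R6C2 = 6.
Cage k needs product 48; hence R6C4 = 4.
Cage h needs two cells with product 12; hence R1C5 = 2.
Column 5 now contains 3; hence R2C5 = 6.
6 is placed in row 2; hence R2C6 = 3.
Cage e needs two cells with product 6, which forces R3C1 = 6.
4 is placed in column 4, leaving R3C4 = 2.
Cage m's pair has product 8, so R3C5 = 4.
Row 4 now contains 6, which forces R4C1 = 1.
Row 4 already has 1, which forces R4C2 = 2.
Column 1 now contains 6, which forces R1C1 = 4.
2 is placed in row 1; hence R1C2 = 3.
Column 6 now contains 3, which forces R1C6 = 6.
Row 3 now contains 2, so R3C2 = 1.
Filled in: 4 3 1 5 2 6 / 2 5 4 1 6 3 / 6 1 3 2 4 5 / 1 2 5 6 3 4 / 5 4 6 3 1 2 / 3 6 2 4 5 1.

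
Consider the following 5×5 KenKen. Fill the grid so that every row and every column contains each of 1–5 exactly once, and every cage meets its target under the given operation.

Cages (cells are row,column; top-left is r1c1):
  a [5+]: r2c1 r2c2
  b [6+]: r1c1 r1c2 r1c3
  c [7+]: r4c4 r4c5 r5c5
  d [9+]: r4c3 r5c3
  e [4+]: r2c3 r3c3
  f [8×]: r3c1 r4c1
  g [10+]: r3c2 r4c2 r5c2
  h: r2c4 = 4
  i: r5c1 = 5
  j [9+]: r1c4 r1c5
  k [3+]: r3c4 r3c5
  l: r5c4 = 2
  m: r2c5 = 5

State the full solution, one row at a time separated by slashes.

H is a freebie, leaving r2c4 = 4.
Cage m is given, so r2c5 = 5.
I is a freebie, leaving r5c1 = 5.
Row 5 now contains 5, leaving r5c3 = 4.
L is a freebie; hence r5c4 = 2.
4 is placed in column 4, leaving r1c4 = 5.
Column 5 already has 5, which forces r1c5 = 4.
Column 4 now contains 2, so r3c4 = 1.
Cage k needs two cells with sum 3, leaving r3c5 = 2.
4 is placed in column 3, leaving r4c3 = 5.
Cage c needs sum 7, leaving r4c4 = 3.
Cage c has sum 7, which forces r4c5 = 1.
Cage c needs sum 7, so r5c5 = 3.
Cage e needs two cells with sum 4; hence r2c3 = 1.
2 is placed in row 3, leaving r3c1 = 4.
The 3 cells of cage g must have sum 10, so r3c2 = 5.
1 is placed in row 3, leaving r3c3 = 3.
Cage f's pair has product 8, which forces r4c1 = 2.
Cage g has sum 10, leaving r4c2 = 4.
3 is placed in row 5, which forces r5c2 = 1.
The 3 cells of cage b must have sum 6; hence r1c1 = 1.
Cage b needs sum 6; hence r1c2 = 3.
3 is placed in column 3, leaving r1c3 = 2.
Column 1 now contains 2, leaving r2c1 = 3.
The two cells of cage a must have sum 5, so r2c2 = 2.

1 3 2 5 4 / 3 2 1 4 5 / 4 5 3 1 2 / 2 4 5 3 1 / 5 1 4 2 3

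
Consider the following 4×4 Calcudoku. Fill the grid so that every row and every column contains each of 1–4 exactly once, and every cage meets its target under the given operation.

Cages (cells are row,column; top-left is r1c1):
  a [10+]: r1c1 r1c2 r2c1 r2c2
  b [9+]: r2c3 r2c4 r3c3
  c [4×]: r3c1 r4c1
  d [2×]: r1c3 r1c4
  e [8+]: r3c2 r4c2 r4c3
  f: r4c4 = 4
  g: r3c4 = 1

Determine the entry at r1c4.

2

Cage g is given; hence r3c4 = 1.
F is a freebie, which forces r4c4 = 4.
The two cells of cage d must have product 2, leaving r1c3 = 1.
Column 4 now contains 1, which forces r1c4 = 2.
2 is placed in column 4, which forces r2c4 = 3.
Row 3 already has 1; hence r3c1 = 4.
4 is placed in row 3, leaving r3c2 = 3.
Row 3 now contains 3, leaving r3c3 = 2.
Row 4 now contains 4; hence r4c1 = 1.
Row 4 already has 1; hence r4c2 = 2.
1 is placed in column 3; hence r4c3 = 3.
Column 1 already has 4; hence r1c1 = 3.
Column 2 already has 3; hence r1c2 = 4.
Column 1 now contains 1, leaving r2c1 = 2.
Cage a has sum 10, leaving r2c2 = 1.
2 is placed in column 3, leaving r2c3 = 4.
Completed grid: 3 4 1 2 / 2 1 4 3 / 4 3 2 1 / 1 2 3 4.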